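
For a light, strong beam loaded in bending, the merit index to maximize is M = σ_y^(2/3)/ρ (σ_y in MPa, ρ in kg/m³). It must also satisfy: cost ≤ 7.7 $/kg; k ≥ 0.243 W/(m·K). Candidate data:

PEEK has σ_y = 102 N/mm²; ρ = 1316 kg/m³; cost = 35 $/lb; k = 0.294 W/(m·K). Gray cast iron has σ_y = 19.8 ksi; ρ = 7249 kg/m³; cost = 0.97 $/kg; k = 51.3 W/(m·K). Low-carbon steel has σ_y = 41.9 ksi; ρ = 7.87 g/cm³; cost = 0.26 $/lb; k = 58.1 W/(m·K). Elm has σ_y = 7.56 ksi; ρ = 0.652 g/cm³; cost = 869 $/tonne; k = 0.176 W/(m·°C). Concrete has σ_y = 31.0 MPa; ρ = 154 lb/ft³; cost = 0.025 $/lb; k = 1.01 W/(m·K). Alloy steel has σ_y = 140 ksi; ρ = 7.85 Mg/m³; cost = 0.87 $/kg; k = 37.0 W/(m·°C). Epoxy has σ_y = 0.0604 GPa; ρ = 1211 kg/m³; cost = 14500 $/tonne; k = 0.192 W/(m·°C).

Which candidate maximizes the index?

Screen on constraints: cost ≤ 7.7 $/kg; k ≥ 0.243 W/(m·K). Survivors: gray cast iron, low-carbon steel, concrete, alloy steel.
Convert each candidate to consistent units, then evaluate M:
  gray cast iron: σ_y = 136.5 MPa, ρ = 7249 kg/m³
  low-carbon steel: σ_y = 288.9 MPa, ρ = 7870 kg/m³
  concrete: σ_y = 31.00 MPa, ρ = 2467 kg/m³
  alloy steel: σ_y = 965.3 MPa, ρ = 7850 kg/m³
  alloy steel: M = 12.4×10⁻³
  low-carbon steel: M = 5.55×10⁻³
  concrete: M = 4.00×10⁻³
  gray cast iron: M = 3.66×10⁻³
Alloy steel ranks first.

alloy steel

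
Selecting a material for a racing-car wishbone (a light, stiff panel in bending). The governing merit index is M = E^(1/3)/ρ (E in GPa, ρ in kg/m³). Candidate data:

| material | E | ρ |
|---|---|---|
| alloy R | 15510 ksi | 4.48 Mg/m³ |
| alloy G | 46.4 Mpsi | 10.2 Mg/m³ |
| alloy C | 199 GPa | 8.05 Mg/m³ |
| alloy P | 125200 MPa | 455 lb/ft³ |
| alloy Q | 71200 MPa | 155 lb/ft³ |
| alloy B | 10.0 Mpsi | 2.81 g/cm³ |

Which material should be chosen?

After converting to SI:
  alloy R: E = 106.9 GPa, ρ = 4480 kg/m³
  alloy G: E = 319.9 GPa, ρ = 10200 kg/m³
  alloy C: E = 199.0 GPa, ρ = 8050 kg/m³
  alloy P: E = 125.2 GPa, ρ = 7288 kg/m³
  alloy Q: E = 71.20 GPa, ρ = 2483 kg/m³
  alloy B: E = 68.95 GPa, ρ = 2810 kg/m³
  alloy Q: M = 1.67×10⁻³
  alloy B: M = 1.46×10⁻³
  alloy R: M = 1.06×10⁻³
  alloy C: M = 0.725×10⁻³
  alloy P: M = 0.686×10⁻³
  alloy G: M = 0.671×10⁻³
Alloy Q ranks first.

alloy Q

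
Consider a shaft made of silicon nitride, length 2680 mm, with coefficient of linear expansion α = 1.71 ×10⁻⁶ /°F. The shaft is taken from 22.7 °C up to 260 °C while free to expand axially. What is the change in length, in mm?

1.96 mm

Convert α: 1.71×10⁻⁶/°F × (9/5) = 3.08×10⁻⁶/K.
ΔT = 260 − 22.7 = 237.3 K.
ΔL = α·L₀·ΔT = 3.08×10⁻⁶ × 2680 mm × 237.3 K = 1.96 mm.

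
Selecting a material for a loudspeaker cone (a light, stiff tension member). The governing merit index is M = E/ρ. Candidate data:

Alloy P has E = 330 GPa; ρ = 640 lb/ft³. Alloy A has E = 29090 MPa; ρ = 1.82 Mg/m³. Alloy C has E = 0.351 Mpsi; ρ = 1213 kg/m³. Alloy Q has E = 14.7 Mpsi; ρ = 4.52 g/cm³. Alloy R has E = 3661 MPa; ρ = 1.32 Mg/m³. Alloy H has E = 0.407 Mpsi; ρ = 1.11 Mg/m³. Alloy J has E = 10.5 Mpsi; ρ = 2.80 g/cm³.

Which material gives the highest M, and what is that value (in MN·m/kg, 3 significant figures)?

Normalizing units and computing the index:
  alloy P: E = 330.0 GPa, ρ = 10250 kg/m³
  alloy A: E = 29.09 GPa, ρ = 1820 kg/m³
  alloy C: E = 2.420 GPa, ρ = 1213 kg/m³
  alloy Q: E = 101.4 GPa, ρ = 4520 kg/m³
  alloy R: E = 3.661 GPa, ρ = 1320 kg/m³
  alloy H: E = 2.806 GPa, ρ = 1110 kg/m³
  alloy J: E = 72.39 GPa, ρ = 2800 kg/m³
  alloy P: M = 32.2 MN·m/kg
  alloy J: M = 25.9 MN·m/kg
  alloy Q: M = 22.4 MN·m/kg
  alloy A: M = 16.0 MN·m/kg
  alloy R: M = 2.77 MN·m/kg
  alloy H: M = 2.53 MN·m/kg
  alloy C: M = 2.00 MN·m/kg
The maximum is for alloy P.

alloy P, M = 32.2 MN·m/kg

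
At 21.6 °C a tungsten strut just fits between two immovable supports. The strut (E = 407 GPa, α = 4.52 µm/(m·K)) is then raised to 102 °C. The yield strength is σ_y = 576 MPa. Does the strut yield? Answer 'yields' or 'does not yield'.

ΔT = 80.40 K. Constrained thermal stress σ = E·α·ΔT = 407.0×10³ MPa × 4.52×10⁻⁶ × 80.40 = 148 MPa (compressive).
Compare to σ_y = 576 MPa: σ < σ_y, so it does not yield.

does not yield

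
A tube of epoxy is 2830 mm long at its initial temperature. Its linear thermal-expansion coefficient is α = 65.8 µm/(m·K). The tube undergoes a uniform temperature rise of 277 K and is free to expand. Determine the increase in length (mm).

51.6 mm

ΔL = α·L₀·ΔT = 65.8×10⁻⁶ × 2830 mm × 277.0 K = 51.6 mm.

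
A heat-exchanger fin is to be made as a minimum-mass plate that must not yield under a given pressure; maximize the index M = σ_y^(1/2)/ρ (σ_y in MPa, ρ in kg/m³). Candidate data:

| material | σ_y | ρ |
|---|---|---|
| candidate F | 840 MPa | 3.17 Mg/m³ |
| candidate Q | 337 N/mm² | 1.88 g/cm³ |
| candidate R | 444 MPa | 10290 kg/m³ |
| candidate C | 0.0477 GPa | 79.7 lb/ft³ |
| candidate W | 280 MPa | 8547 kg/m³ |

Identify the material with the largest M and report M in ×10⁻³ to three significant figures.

candidate Q, M = 9.76×10⁻³

After converting to SI:
  candidate F: σ_y = 840.0 MPa, ρ = 3170 kg/m³
  candidate Q: σ_y = 337.0 MPa, ρ = 1880 kg/m³
  candidate R: σ_y = 444.0 MPa, ρ = 10290 kg/m³
  candidate C: σ_y = 47.70 MPa, ρ = 1277 kg/m³
  candidate W: σ_y = 280.0 MPa, ρ = 8547 kg/m³
  candidate Q: M = 9.76×10⁻³
  candidate F: M = 9.14×10⁻³
  candidate C: M = 5.41×10⁻³
  candidate R: M = 2.05×10⁻³
  candidate W: M = 1.96×10⁻³
Highest index: candidate Q.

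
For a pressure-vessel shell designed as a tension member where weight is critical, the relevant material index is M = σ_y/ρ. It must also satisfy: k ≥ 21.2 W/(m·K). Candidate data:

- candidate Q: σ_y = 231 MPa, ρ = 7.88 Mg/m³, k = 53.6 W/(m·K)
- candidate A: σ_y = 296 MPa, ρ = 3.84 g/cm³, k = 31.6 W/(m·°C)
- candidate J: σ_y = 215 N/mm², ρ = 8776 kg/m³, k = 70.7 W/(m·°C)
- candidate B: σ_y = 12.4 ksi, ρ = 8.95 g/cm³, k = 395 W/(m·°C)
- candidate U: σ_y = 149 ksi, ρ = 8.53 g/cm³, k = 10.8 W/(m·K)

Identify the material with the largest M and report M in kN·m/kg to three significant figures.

candidate A, M = 77.1 kN·m/kg

Screen on constraints: k ≥ 21.2 W/(m·K). Survivors: candidate Q, candidate A, candidate J, candidate B.
In SI units:
  candidate Q: σ_y = 231.0 MPa, ρ = 7880 kg/m³
  candidate A: σ_y = 296.0 MPa, ρ = 3840 kg/m³
  candidate J: σ_y = 215.0 MPa, ρ = 8776 kg/m³
  candidate B: σ_y = 85.50 MPa, ρ = 8950 kg/m³
  candidate A: M = 77.1 kN·m/kg
  candidate Q: M = 29.3 kN·m/kg
  candidate J: M = 24.5 kN·m/kg
  candidate B: M = 9.55 kN·m/kg
The maximum is for candidate A.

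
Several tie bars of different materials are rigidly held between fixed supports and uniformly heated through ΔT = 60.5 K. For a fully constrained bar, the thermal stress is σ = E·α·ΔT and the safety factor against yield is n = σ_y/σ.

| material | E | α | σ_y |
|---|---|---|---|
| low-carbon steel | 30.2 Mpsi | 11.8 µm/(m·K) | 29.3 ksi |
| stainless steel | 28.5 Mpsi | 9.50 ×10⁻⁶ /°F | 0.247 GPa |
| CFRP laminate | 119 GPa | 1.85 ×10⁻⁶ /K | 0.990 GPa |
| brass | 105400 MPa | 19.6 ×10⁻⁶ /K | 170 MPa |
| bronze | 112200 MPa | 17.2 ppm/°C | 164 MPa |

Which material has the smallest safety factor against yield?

With everything in SI (GPa, ×10⁻⁶/K, MPa):
  low-carbon steel: E = 208.2, α = 11.8, σ_y = 202.0 → σ = 149 MPa, n = 1.36
  stainless steel: E = 196.5, α = 17.1, σ_y = 247.0 → σ = 203 MPa, n = 1.22
  CFRP laminate: E = 119.0, α = 1.85, σ_y = 990.0 → σ = 13.3 MPa, n = 74.3
  brass: E = 105.4, α = 19.6, σ_y = 170.0 → σ = 125 MPa, n = 1.36
  bronze: E = 112.2, α = 17.2, σ_y = 164.0 → σ = 117 MPa, n = 1.40
Smallest n: stainless steel with n = 1.22.

stainless steel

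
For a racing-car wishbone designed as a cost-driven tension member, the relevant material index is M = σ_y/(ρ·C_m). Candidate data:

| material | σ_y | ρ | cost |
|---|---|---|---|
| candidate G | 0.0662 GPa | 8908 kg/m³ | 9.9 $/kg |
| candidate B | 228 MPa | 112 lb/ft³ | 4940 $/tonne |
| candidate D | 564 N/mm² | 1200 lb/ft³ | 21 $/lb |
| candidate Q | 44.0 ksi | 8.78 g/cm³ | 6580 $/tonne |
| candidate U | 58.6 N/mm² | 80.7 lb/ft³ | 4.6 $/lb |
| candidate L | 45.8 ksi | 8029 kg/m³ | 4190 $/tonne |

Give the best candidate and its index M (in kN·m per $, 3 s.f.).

candidate B, M = 25.7 kN·m per $

Putting every candidate on a common basis:
  candidate G: σ_y = 66.20 MPa, ρ = 8908 kg/m³, cost = 9.900 $/kg
  candidate B: σ_y = 228.0 MPa, ρ = 1794 kg/m³, cost = 4.940 $/kg
  candidate D: σ_y = 564.0 MPa, ρ = 19220 kg/m³, cost = 46.30 $/kg
  candidate Q: σ_y = 303.4 MPa, ρ = 8780 kg/m³, cost = 6.580 $/kg
  candidate U: σ_y = 58.60 MPa, ρ = 1293 kg/m³, cost = 10.14 $/kg
  candidate L: σ_y = 315.8 MPa, ρ = 8029 kg/m³, cost = 4.190 $/kg
  candidate B: M = 25.7 kN·m per $
  candidate L: M = 9.39 kN·m per $
  candidate Q: M = 5.25 kN·m per $
  candidate U: M = 4.47 kN·m per $
  candidate G: M = 0.751 kN·m per $
  candidate D: M = 0.634 kN·m per $
Highest index: candidate B.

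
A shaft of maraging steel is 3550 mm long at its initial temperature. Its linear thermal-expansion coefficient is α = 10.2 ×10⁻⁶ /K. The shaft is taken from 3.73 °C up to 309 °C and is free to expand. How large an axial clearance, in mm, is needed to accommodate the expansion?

ΔT = 309 − 3.73 = 305.3 K.
ΔL = α·L₀·ΔT = 10.2×10⁻⁶ × 3550 mm × 305.3 K = 11.1 mm.

11.1 mm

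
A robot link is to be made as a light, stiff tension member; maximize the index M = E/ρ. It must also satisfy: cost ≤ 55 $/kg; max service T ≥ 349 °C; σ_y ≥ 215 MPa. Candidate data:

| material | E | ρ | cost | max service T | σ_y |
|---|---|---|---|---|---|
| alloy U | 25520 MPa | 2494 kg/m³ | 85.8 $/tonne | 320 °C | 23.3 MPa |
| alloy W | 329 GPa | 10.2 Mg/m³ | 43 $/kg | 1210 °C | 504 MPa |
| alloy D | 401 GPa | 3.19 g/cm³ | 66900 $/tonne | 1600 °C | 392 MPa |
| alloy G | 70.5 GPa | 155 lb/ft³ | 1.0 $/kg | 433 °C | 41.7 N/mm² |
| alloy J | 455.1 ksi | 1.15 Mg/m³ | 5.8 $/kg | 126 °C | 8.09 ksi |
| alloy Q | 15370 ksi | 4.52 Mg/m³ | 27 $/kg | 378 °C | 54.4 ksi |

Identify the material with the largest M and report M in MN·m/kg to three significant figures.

alloy W, M = 32.3 MN·m/kg

Screen on constraints: cost ≤ 55 $/kg; max service T ≥ 349 °C; σ_y ≥ 215 MPa. Survivors: alloy W, alloy Q.
After converting to SI:
  alloy W: E = 329.0 GPa, ρ = 10200 kg/m³
  alloy Q: E = 106.0 GPa, ρ = 4520 kg/m³
  alloy W: M = 32.3 MN·m/kg
  alloy Q: M = 23.4 MN·m/kg
The maximum is for alloy W.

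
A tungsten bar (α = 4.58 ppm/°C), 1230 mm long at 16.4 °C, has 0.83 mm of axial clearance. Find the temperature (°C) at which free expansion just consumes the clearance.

164 °C

α·L₀·ΔT = 0.83 mm ⇒ ΔT = 0.83 / (4.58×10⁻⁶ × 1230.0) = 147.3 K.
T = 16.4 + 147.3 = 163.7 °C.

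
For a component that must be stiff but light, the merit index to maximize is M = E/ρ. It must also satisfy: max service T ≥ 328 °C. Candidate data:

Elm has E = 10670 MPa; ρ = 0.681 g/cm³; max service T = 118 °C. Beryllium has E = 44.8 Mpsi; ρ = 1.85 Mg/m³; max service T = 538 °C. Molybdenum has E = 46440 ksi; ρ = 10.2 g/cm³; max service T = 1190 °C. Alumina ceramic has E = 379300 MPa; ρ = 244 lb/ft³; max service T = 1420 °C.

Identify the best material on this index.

Screen on constraints: max service T ≥ 328 °C. Survivors: beryllium, molybdenum, alumina ceramic.
Putting every candidate on a common basis:
  beryllium: E = 308.9 GPa, ρ = 1850 kg/m³
  molybdenum: E = 320.2 GPa, ρ = 10200 kg/m³
  alumina ceramic: E = 379.3 GPa, ρ = 3909 kg/m³
  beryllium: M = 167 MN·m/kg
  alumina ceramic: M = 97.0 MN·m/kg
  molybdenum: M = 31.4 MN·m/kg
Beryllium has the largest M.

beryllium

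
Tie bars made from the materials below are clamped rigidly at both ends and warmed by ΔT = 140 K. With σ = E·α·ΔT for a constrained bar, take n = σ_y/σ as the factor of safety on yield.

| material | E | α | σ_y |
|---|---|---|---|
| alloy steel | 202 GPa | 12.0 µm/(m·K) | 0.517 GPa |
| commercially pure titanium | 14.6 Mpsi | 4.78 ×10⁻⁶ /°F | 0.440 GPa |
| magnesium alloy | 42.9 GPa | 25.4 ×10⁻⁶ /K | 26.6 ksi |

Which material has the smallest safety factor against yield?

magnesium alloy

With everything in SI (GPa, ×10⁻⁶/K, MPa):
  alloy steel: E = 202.0, α = 12.0, σ_y = 517.0 → σ = 339 MPa, n = 1.52
  commercially pure titanium: E = 100.7, α = 8.60, σ_y = 440.0 → σ = 121 MPa, n = 3.63
  magnesium alloy: E = 42.90, α = 25.4, σ_y = 183.4 → σ = 153 MPa, n = 1.20
Smallest n: magnesium alloy with n = 1.20.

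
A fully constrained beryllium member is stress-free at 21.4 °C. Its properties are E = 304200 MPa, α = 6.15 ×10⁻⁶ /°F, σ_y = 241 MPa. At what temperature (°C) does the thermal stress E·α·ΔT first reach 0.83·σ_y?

80.8 °C

E = 304200 MPa = 304.2 GPa.
α = 6.15×10⁻⁶/°F × 9/5 = 11.1×10⁻⁶/K.
E·α·ΔT = 200.0 MPa ⇒ ΔT = 200.0 / (304.2×10³ × 11.1×10⁻⁶) = 59.40 K.
T = 21.4 + 59.40 = 80.80 °C.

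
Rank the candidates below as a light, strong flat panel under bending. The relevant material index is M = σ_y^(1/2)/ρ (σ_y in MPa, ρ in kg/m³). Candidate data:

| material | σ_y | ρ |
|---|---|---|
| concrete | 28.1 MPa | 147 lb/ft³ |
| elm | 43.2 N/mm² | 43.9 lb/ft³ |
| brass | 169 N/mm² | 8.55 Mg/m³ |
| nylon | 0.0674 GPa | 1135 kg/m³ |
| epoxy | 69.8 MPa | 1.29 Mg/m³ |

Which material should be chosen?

Convert each candidate to consistent units, then evaluate M:
  concrete: σ_y = 28.10 MPa, ρ = 2355 kg/m³
  elm: σ_y = 43.20 MPa, ρ = 703.2 kg/m³
  brass: σ_y = 169.0 MPa, ρ = 8550 kg/m³
  nylon: σ_y = 67.40 MPa, ρ = 1135 kg/m³
  epoxy: σ_y = 69.80 MPa, ρ = 1290 kg/m³
  elm: M = 9.35×10⁻³
  nylon: M = 7.23×10⁻³
  epoxy: M = 6.48×10⁻³
  concrete: M = 2.25×10⁻³
  brass: M = 1.52×10⁻³
Highest index: elm.

elm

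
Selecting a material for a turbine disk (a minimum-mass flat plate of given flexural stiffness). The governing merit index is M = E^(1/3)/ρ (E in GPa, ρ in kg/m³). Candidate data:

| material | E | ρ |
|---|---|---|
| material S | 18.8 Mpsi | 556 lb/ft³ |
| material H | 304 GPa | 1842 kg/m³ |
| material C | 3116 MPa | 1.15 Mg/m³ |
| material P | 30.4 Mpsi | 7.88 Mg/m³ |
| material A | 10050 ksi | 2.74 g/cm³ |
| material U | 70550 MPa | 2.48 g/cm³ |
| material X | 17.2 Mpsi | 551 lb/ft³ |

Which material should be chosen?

material H

Putting every candidate on a common basis:
  material S: E = 129.6 GPa, ρ = 8906 kg/m³
  material H: E = 304.0 GPa, ρ = 1842 kg/m³
  material C: E = 3.116 GPa, ρ = 1150 kg/m³
  material P: E = 209.6 GPa, ρ = 7880 kg/m³
  material A: E = 69.29 GPa, ρ = 2740 kg/m³
  material U: E = 70.55 GPa, ρ = 2480 kg/m³
  material X: E = 118.6 GPa, ρ = 8826 kg/m³
  material H: M = 3.65×10⁻³
  material U: M = 1.67×10⁻³
  material A: M = 1.50×10⁻³
  material C: M = 1.27×10⁻³
  material P: M = 0.754×10⁻³
  material S: M = 0.568×10⁻³
  material X: M = 0.557×10⁻³
Material H ranks first.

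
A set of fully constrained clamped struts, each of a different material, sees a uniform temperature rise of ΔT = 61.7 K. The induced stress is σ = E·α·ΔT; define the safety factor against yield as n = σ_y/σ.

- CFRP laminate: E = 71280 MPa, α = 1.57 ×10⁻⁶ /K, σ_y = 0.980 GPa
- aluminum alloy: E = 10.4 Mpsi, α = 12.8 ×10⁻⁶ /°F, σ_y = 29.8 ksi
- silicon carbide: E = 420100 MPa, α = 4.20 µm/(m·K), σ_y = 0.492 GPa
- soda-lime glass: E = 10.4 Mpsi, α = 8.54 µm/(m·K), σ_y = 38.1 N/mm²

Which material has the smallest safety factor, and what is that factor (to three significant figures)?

In consistent units (E in GPa, α in ×10⁻⁶/K, σ_y in MPa):
  CFRP laminate: E = 71.28, α = 1.57, σ_y = 980.0 → σ = 6.90 MPa, n = 142
  aluminum alloy: E = 71.71, α = 23.0, σ_y = 205.5 → σ = 102 MPa, n = 2.02
  silicon carbide: E = 420.1, α = 4.20, σ_y = 492.0 → σ = 109 MPa, n = 4.52
  soda-lime glass: E = 71.71, α = 8.54, σ_y = 38.10 → σ = 37.8 MPa, n = 1.01
Soda-lime glass has the lowest safety factor, n = 1.01.

soda-lime glass, n = 1.01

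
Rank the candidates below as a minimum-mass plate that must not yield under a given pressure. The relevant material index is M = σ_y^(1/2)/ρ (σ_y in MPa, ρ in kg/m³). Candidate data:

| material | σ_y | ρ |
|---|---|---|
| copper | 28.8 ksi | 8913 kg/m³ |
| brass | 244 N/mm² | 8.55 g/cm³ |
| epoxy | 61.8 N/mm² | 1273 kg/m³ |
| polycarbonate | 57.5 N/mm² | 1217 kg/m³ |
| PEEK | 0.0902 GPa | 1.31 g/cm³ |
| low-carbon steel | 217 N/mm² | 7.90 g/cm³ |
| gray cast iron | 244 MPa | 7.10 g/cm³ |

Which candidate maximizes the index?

PEEK

Putting every candidate on a common basis:
  copper: σ_y = 198.6 MPa, ρ = 8913 kg/m³
  brass: σ_y = 244.0 MPa, ρ = 8550 kg/m³
  epoxy: σ_y = 61.80 MPa, ρ = 1273 kg/m³
  polycarbonate: σ_y = 57.50 MPa, ρ = 1217 kg/m³
  PEEK: σ_y = 90.20 MPa, ρ = 1310 kg/m³
  low-carbon steel: σ_y = 217.0 MPa, ρ = 7900 kg/m³
  gray cast iron: σ_y = 244.0 MPa, ρ = 7100 kg/m³
  PEEK: M = 7.25×10⁻³
  polycarbonate: M = 6.23×10⁻³
  epoxy: M = 6.18×10⁻³
  gray cast iron: M = 2.20×10⁻³
  low-carbon steel: M = 1.86×10⁻³
  brass: M = 1.83×10⁻³
  copper: M = 1.58×10⁻³
Highest index: PEEK.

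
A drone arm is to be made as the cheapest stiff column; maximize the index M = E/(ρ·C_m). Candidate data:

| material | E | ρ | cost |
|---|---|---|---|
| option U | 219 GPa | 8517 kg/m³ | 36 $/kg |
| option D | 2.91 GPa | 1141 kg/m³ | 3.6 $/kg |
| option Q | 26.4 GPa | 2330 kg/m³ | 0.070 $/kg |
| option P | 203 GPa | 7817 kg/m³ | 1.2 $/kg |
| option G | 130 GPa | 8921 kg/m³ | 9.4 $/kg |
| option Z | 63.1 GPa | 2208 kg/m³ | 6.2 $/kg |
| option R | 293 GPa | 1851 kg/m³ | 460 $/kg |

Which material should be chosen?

Per-candidate index values:
  option Q: M = 162 MN·m per $
  option P: M = 21.6 MN·m per $
  option Z: M = 4.61 MN·m per $
  option G: M = 1.55 MN·m per $
  option U: M = 0.714 MN·m per $
  option D: M = 0.708 MN·m per $
  option R: M = 0.344 MN·m per $
Option Q has the largest M.

option Q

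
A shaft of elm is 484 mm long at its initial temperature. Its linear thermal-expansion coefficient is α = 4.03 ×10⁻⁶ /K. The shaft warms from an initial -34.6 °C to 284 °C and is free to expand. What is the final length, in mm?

484.62 mm

ΔT = 284 − (-34.6) = 318.6 K.
ΔL = α·L₀·ΔT = 4.03×10⁻⁶ × 484 mm × 318.6 K = 0.621 mm.
L = L₀ + ΔL = 484 + 0.621 = 484.62 mm.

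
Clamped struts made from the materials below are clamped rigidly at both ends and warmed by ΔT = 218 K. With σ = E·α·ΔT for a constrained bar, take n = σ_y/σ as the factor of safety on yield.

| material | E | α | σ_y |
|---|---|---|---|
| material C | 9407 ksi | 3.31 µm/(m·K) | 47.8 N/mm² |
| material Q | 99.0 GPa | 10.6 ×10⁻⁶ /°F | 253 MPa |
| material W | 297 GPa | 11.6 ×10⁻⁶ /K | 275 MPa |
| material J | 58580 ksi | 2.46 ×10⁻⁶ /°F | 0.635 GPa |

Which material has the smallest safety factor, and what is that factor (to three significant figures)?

In consistent units (E in GPa, α in ×10⁻⁶/K, σ_y in MPa):
  material C: E = 64.86, α = 3.31, σ_y = 47.80 → σ = 46.8 MPa, n = 1.02
  material Q: E = 99.00, α = 19.1, σ_y = 253.0 → σ = 412 MPa, n = 0.614
  material W: E = 297.0, α = 11.6, σ_y = 275.0 → σ = 751 MPa, n = 0.366
  material J: E = 403.9, α = 4.43, σ_y = 635.0 → σ = 390 MPa, n = 1.63
Material W has the lowest safety factor, n = 0.366.

material W, n = 0.366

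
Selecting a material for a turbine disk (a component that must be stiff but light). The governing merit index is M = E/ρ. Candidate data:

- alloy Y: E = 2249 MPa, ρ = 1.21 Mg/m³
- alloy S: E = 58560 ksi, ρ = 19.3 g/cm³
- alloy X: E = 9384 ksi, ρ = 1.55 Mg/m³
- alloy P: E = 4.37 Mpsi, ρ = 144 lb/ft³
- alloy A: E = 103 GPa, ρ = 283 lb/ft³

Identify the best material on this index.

alloy X

Putting every candidate on a common basis:
  alloy Y: E = 2.249 GPa, ρ = 1210 kg/m³
  alloy S: E = 403.8 GPa, ρ = 19300 kg/m³
  alloy X: E = 64.70 GPa, ρ = 1550 kg/m³
  alloy P: E = 30.13 GPa, ρ = 2307 kg/m³
  alloy A: E = 103.0 GPa, ρ = 4533 kg/m³
  alloy X: M = 41.7 MN·m/kg
  alloy A: M = 22.7 MN·m/kg
  alloy S: M = 20.9 MN·m/kg
  alloy P: M = 13.1 MN·m/kg
  alloy Y: M = 1.86 MN·m/kg
Highest index: alloy X.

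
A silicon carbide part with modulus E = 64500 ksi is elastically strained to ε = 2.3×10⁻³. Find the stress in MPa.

1020 MPa

E = 64500 ksi = 444.7 GPa.
σ = E·ε = 444700 MPa × 2.3×10⁻³ = 1020 MPa.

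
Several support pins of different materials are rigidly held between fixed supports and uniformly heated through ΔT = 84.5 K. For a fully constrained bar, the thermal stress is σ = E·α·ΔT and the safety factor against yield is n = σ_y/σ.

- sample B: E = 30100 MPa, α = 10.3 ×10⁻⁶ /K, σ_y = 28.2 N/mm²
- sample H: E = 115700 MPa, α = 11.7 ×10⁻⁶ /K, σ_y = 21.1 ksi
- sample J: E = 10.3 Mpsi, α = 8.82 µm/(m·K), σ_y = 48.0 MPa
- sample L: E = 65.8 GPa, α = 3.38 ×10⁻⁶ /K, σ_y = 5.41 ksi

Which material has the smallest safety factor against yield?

sample J

In consistent units (E in GPa, α in ×10⁻⁶/K, σ_y in MPa):
  sample B: E = 30.10, α = 10.3, σ_y = 28.20 → σ = 26.2 MPa, n = 1.08
  sample H: E = 115.7, α = 11.7, σ_y = 145.5 → σ = 114 MPa, n = 1.27
  sample J: E = 71.02, α = 8.82, σ_y = 48.00 → σ = 52.9 MPa, n = 0.907
  sample L: E = 65.80, α = 3.38, σ_y = 37.30 → σ = 18.8 MPa, n = 1.98
Sample J has the lowest safety factor, n = 0.907.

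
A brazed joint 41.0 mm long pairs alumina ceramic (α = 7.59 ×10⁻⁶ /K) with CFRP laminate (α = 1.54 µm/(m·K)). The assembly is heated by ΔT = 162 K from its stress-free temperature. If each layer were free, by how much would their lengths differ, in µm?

Δα = |7.59 − 1.54|×10⁻⁶/K = 6.05×10⁻⁶/K.
ΔL_mismatch = Δα·L·ΔT = 6.05×10⁻⁶ × 41.0 mm × 162.0 K = 40.2 µm.

40.2 µm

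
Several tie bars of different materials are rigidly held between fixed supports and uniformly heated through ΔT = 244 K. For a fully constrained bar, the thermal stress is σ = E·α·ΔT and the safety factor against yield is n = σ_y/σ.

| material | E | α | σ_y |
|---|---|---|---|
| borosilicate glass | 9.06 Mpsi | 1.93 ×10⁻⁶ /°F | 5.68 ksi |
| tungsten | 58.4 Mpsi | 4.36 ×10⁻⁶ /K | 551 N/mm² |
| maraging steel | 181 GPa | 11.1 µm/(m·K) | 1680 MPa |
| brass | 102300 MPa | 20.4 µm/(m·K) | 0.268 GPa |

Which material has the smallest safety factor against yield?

brass

In consistent units (E in GPa, α in ×10⁻⁶/K, σ_y in MPa):
  borosilicate glass: E = 62.47, α = 3.47, σ_y = 39.16 → σ = 53.0 MPa, n = 0.740
  tungsten: E = 402.7, α = 4.36, σ_y = 551.0 → σ = 428 MPa, n = 1.29
  maraging steel: E = 181.0, α = 11.1, σ_y = 1680 → σ = 490 MPa, n = 3.43
  brass: E = 102.3, α = 20.4, σ_y = 268.0 → σ = 509 MPa, n = 0.526
The minimum is brass at n = 0.526.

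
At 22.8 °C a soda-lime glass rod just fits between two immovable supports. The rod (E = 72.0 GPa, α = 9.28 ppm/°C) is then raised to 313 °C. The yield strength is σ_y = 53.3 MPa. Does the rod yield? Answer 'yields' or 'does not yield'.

yields

ΔT = 290.2 K. Constrained thermal stress σ = E·α·ΔT = 72.00×10³ MPa × 9.28×10⁻⁶ × 290.2 = 194 MPa (compressive).
Compare to σ_y = 53.3 MPa: σ ≥ σ_y, so it yields.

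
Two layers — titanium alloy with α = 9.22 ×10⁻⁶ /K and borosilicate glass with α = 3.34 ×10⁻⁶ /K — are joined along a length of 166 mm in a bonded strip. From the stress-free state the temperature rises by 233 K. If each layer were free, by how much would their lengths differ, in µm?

227 µm

Δα = |9.22 − 3.34|×10⁻⁶/K = 5.88×10⁻⁶/K.
ΔL_mismatch = Δα·L·ΔT = 5.88×10⁻⁶ × 166.0 mm × 233.0 K = 227 µm.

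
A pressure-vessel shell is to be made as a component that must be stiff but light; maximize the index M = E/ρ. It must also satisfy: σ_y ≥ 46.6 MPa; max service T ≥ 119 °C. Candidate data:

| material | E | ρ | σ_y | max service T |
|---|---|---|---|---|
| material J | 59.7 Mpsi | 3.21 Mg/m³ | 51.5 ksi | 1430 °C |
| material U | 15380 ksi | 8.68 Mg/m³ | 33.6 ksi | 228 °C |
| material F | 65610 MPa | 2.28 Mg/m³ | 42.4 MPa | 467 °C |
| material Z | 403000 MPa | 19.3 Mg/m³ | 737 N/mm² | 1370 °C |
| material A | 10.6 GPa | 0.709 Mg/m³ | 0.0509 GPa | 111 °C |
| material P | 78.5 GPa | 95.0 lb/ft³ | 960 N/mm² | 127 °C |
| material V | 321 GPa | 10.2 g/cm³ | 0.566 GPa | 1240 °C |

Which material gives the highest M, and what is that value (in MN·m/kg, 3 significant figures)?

Screen on constraints: σ_y ≥ 46.6 MPa; max service T ≥ 119 °C. Survivors: material J, material U, material Z, material P, material V.
Normalizing units and computing the index:
  material J: E = 411.6 GPa, ρ = 3210 kg/m³
  material U: E = 106.0 GPa, ρ = 8680 kg/m³
  material Z: E = 403.0 GPa, ρ = 19300 kg/m³
  material P: E = 78.50 GPa, ρ = 1522 kg/m³
  material V: E = 321.0 GPa, ρ = 10200 kg/m³
  material J: M = 128 MN·m/kg
  material P: M = 51.6 MN·m/kg
  material V: M = 31.5 MN·m/kg
  material Z: M = 20.9 MN·m/kg
  material U: M = 12.2 MN·m/kg
Material J ranks first.

material J, M = 128 MN·m/kg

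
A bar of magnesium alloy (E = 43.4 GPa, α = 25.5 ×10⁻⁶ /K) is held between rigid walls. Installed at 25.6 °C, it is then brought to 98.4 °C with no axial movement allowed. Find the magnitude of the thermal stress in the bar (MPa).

ΔT = 72.80 K. Constrained thermal stress σ = E·α·ΔT = 43.40×10³ MPa × 25.5×10⁻⁶ × 72.80 = 80.6 MPa (compressive).

80.6 MPa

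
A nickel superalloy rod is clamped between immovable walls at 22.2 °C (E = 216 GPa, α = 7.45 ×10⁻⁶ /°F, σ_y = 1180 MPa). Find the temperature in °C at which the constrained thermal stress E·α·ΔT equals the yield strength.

430 °C

α = 7.45×10⁻⁶/°F × 9/5 = 13.4×10⁻⁶/K.
E·α·ΔT = 1180 MPa ⇒ ΔT = 1180 / (216.0×10³ × 13.4×10⁻⁶) = 407.4 K.
T = 22.2 + 407.4 = 429.6 °C.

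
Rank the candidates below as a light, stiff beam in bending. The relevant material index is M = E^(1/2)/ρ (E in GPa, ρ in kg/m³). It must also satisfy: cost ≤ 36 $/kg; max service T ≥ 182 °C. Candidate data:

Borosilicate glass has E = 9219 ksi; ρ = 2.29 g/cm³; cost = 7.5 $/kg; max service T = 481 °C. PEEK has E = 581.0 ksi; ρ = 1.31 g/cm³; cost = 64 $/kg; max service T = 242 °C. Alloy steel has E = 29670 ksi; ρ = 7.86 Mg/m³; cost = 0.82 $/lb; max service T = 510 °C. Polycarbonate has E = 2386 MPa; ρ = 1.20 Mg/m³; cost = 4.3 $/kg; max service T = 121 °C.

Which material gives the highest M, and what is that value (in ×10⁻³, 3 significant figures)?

Screen on constraints: cost ≤ 36 $/kg; max service T ≥ 182 °C. Survivors: borosilicate glass, alloy steel.
After converting to SI:
  borosilicate glass: E = 63.56 GPa, ρ = 2290 kg/m³
  alloy steel: E = 204.6 GPa, ρ = 7860 kg/m³
  borosilicate glass: M = 3.48×10⁻³
  alloy steel: M = 1.82×10⁻³
Borosilicate glass ranks first.

borosilicate glass, M = 3.48×10⁻³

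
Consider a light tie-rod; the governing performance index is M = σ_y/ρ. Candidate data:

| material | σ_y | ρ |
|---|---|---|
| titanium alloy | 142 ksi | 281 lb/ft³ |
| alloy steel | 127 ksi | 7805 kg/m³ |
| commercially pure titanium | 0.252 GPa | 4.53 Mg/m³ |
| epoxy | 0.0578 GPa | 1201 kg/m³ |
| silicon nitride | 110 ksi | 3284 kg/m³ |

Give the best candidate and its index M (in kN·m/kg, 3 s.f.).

After converting to SI:
  titanium alloy: σ_y = 979.1 MPa, ρ = 4501 kg/m³
  alloy steel: σ_y = 875.6 MPa, ρ = 7805 kg/m³
  commercially pure titanium: σ_y = 252.0 MPa, ρ = 4530 kg/m³
  epoxy: σ_y = 57.80 MPa, ρ = 1201 kg/m³
  silicon nitride: σ_y = 758.4 MPa, ρ = 3284 kg/m³
  silicon nitride: M = 231 kN·m/kg
  titanium alloy: M = 218 kN·m/kg
  alloy steel: M = 112 kN·m/kg
  commercially pure titanium: M = 55.6 kN·m/kg
  epoxy: M = 48.1 kN·m/kg
Highest index: silicon nitride.

silicon nitride, M = 231 kN·m/kg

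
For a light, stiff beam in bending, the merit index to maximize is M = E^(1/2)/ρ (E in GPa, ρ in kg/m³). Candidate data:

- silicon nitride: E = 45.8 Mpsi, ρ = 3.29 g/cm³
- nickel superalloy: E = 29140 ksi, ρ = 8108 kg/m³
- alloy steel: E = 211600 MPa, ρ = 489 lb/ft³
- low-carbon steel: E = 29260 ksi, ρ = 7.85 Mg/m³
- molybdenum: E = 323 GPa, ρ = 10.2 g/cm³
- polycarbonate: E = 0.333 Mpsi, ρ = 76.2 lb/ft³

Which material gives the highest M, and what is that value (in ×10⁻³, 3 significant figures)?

In SI units:
  silicon nitride: E = 315.8 GPa, ρ = 3290 kg/m³
  nickel superalloy: E = 200.9 GPa, ρ = 8108 kg/m³
  alloy steel: E = 211.6 GPa, ρ = 7833 kg/m³
  low-carbon steel: E = 201.7 GPa, ρ = 7850 kg/m³
  molybdenum: E = 323.0 GPa, ρ = 10200 kg/m³
  polycarbonate: E = 2.296 GPa, ρ = 1221 kg/m³
  silicon nitride: M = 5.40×10⁻³
  alloy steel: M = 1.86×10⁻³
  low-carbon steel: M = 1.81×10⁻³
  molybdenum: M = 1.76×10⁻³
  nickel superalloy: M = 1.75×10⁻³
  polycarbonate: M = 1.24×10⁻³
Silicon nitride ranks first.

silicon nitride, M = 5.40×10⁻³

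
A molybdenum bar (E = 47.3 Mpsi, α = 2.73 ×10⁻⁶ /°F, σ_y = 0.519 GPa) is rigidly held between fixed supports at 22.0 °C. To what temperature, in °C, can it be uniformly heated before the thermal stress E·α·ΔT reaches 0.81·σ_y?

284 °C

E = 47.3 Mpsi = 326.1 GPa.
α = 2.73×10⁻⁶/°F × 9/5 = 4.91×10⁻⁶/K.
σ_y = 0.519 GPa = 519.0 MPa.
E·α·ΔT = 420.4 MPa ⇒ ΔT = 420.4 / (326.1×10³ × 4.91×10⁻⁶) = 262.3 K.
T = 22.0 + 262.3 = 284.3 °C.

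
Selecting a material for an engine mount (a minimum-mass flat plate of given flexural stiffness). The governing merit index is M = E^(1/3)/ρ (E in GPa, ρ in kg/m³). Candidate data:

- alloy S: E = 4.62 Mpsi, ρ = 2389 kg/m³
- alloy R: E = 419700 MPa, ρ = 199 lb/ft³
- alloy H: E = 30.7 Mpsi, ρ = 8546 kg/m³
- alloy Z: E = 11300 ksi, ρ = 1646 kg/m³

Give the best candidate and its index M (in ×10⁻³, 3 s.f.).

alloy Z, M = 2.59×10⁻³

Convert each candidate to consistent units, then evaluate M:
  alloy S: E = 31.85 GPa, ρ = 2389 kg/m³
  alloy R: E = 419.7 GPa, ρ = 3188 kg/m³
  alloy H: E = 211.7 GPa, ρ = 8546 kg/m³
  alloy Z: E = 77.91 GPa, ρ = 1646 kg/m³
  alloy Z: M = 2.59×10⁻³
  alloy R: M = 2.35×10⁻³
  alloy S: M = 1.33×10⁻³
  alloy H: M = 0.697×10⁻³
Highest index: alloy Z.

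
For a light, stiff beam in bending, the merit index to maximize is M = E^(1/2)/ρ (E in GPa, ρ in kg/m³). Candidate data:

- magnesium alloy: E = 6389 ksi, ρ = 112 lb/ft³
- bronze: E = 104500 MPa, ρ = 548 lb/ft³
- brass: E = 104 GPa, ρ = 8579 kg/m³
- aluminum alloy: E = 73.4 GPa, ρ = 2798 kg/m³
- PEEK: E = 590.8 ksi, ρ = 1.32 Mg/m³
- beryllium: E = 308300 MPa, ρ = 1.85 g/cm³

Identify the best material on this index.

Normalizing units and computing the index:
  magnesium alloy: E = 44.05 GPa, ρ = 1794 kg/m³
  bronze: E = 104.5 GPa, ρ = 8778 kg/m³
  brass: E = 104.0 GPa, ρ = 8579 kg/m³
  aluminum alloy: E = 73.40 GPa, ρ = 2798 kg/m³
  PEEK: E = 4.073 GPa, ρ = 1320 kg/m³
  beryllium: E = 308.3 GPa, ρ = 1850 kg/m³
  beryllium: M = 9.49×10⁻³
  magnesium alloy: M = 3.70×10⁻³
  aluminum alloy: M = 3.06×10⁻³
  PEEK: M = 1.53×10⁻³
  brass: M = 1.19×10⁻³
  bronze: M = 1.16×10⁻³
Beryllium ranks first.

beryllium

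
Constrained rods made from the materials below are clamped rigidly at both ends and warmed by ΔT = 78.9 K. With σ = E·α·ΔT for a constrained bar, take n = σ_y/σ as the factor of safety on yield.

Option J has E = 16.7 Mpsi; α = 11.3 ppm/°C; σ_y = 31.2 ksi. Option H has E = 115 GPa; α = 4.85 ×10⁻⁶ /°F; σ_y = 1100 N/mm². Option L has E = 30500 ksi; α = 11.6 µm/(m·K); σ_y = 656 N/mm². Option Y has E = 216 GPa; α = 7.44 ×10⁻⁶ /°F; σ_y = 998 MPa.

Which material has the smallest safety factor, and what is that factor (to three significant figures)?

Converting E to GPa, α to ×10⁻⁶/K, σ_y to MPa, then σ and n for each:
  option J: E = 115.1, α = 11.3, σ_y = 215.1 → σ = 103 MPa, n = 2.10
  option H: E = 115.0, α = 8.73, σ_y = 1100 → σ = 79.2 MPa, n = 13.9
  option L: E = 210.3, α = 11.6, σ_y = 656.0 → σ = 192 MPa, n = 3.41
  option Y: E = 216.0, α = 13.4, σ_y = 998.0 → σ = 228 MPa, n = 4.37
Smallest n: option J with n = 2.10.

option J, n = 2.10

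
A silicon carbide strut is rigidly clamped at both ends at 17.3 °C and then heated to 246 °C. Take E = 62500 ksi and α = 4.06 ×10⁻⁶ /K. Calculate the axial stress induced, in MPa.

E = 62500 ksi = 430.9 GPa.
ΔT = 228.7 K. Constrained thermal stress σ = E·α·ΔT = 430.9×10³ MPa × 4.06×10⁻⁶ × 228.7 = 400 MPa (compressive).

400 MPa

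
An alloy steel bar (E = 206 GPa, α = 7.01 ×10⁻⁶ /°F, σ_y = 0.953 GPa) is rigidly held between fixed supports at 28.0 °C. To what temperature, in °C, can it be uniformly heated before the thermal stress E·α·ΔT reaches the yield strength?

α = 7.01×10⁻⁶/°F × 9/5 = 12.6×10⁻⁶/K.
σ_y = 0.953 GPa = 953.0 MPa.
E·α·ΔT = 953.0 MPa ⇒ ΔT = 953.0 / (206.0×10³ × 12.6×10⁻⁶) = 366.6 K.
T = 28.0 + 366.6 = 394.6 °C.

395 °C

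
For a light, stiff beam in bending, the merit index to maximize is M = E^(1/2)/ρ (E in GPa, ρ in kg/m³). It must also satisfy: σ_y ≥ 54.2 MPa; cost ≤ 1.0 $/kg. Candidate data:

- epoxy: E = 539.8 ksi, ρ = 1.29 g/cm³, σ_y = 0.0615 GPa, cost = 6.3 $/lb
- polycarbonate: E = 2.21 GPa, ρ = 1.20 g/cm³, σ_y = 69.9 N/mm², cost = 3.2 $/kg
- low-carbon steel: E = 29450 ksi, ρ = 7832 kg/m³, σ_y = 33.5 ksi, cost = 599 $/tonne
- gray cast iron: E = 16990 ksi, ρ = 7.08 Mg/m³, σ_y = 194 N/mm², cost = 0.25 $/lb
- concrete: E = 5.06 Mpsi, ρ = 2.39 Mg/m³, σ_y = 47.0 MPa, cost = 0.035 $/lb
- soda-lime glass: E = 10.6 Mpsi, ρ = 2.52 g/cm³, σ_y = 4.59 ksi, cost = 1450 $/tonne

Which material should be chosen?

low-carbon steel

Screen on constraints: σ_y ≥ 54.2 MPa; cost ≤ 1.0 $/kg. Survivors: low-carbon steel, gray cast iron.
Normalizing units and computing the index:
  low-carbon steel: E = 203.1 GPa, ρ = 7832 kg/m³
  gray cast iron: E = 117.1 GPa, ρ = 7080 kg/m³
  low-carbon steel: M = 1.82×10⁻³
  gray cast iron: M = 1.53×10⁻³
Low-carbon steel has the largest M.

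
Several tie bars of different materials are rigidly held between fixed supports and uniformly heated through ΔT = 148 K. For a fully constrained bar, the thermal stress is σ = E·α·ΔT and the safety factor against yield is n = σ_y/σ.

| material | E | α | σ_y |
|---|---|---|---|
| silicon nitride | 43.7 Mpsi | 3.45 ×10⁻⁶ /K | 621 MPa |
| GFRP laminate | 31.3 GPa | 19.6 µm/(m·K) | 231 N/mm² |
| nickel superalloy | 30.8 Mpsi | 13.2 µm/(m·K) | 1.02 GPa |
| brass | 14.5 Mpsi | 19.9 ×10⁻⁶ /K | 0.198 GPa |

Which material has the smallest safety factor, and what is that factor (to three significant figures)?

With everything in SI (GPa, ×10⁻⁶/K, MPa):
  silicon nitride: E = 301.3, α = 3.45, σ_y = 621.0 → σ = 154 MPa, n = 4.04
  GFRP laminate: E = 31.30, α = 19.6, σ_y = 231.0 → σ = 90.8 MPa, n = 2.54
  nickel superalloy: E = 212.4, α = 13.2, σ_y = 1020 → σ = 415 MPa, n = 2.46
  brass: E = 99.97, α = 19.9, σ_y = 198.0 → σ = 294 MPa, n = 0.672
Smallest n: brass with n = 0.672.

brass, n = 0.672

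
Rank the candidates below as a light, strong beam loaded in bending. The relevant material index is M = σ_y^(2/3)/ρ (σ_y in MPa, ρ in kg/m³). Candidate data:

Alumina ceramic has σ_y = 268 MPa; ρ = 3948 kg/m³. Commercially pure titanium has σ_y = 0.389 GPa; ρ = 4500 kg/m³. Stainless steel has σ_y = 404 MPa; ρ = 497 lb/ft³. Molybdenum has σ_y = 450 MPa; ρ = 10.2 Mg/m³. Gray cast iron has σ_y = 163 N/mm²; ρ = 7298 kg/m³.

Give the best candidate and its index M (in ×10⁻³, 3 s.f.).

commercially pure titanium, M = 11.8×10⁻³

Normalizing units and computing the index:
  alumina ceramic: σ_y = 268.0 MPa, ρ = 3948 kg/m³
  commercially pure titanium: σ_y = 389.0 MPa, ρ = 4500 kg/m³
  stainless steel: σ_y = 404.0 MPa, ρ = 7961 kg/m³
  molybdenum: σ_y = 450.0 MPa, ρ = 10200 kg/m³
  gray cast iron: σ_y = 163.0 MPa, ρ = 7298 kg/m³
  commercially pure titanium: M = 11.8×10⁻³
  alumina ceramic: M = 10.5×10⁻³
  stainless steel: M = 6.86×10⁻³
  molybdenum: M = 5.76×10⁻³
  gray cast iron: M = 4.09×10⁻³
Commercially pure titanium ranks first.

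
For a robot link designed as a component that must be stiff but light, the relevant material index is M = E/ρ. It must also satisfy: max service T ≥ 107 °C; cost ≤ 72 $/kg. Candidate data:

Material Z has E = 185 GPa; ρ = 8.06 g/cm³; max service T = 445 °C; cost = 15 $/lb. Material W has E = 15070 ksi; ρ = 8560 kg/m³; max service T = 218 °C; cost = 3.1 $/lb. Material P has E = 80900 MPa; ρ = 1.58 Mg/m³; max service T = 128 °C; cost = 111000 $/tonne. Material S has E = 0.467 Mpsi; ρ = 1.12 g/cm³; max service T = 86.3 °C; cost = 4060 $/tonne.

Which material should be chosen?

material Z

Screen on constraints: max service T ≥ 107 °C; cost ≤ 72 $/kg. Survivors: material Z, material W.
Putting every candidate on a common basis:
  material Z: E = 185.0 GPa, ρ = 8060 kg/m³
  material W: E = 103.9 GPa, ρ = 8560 kg/m³
  material Z: M = 23.0 MN·m/kg
  material W: M = 12.1 MN·m/kg
The maximum is for material Z.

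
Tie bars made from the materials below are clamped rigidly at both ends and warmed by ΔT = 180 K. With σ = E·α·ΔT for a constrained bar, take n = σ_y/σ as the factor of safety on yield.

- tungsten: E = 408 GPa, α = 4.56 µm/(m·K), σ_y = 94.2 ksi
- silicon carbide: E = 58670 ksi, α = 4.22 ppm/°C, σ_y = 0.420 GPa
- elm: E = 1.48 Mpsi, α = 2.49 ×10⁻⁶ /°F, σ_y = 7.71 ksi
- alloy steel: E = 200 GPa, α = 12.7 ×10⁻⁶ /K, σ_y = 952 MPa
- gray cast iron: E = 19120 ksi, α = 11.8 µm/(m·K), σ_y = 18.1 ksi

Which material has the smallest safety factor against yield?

gray cast iron

Per material, after unit conversion:
  tungsten: E = 408.0, α = 4.56, σ_y = 649.5 → σ = 335 MPa, n = 1.94
  silicon carbide: E = 404.5, α = 4.22, σ_y = 420.0 → σ = 307 MPa, n = 1.37
  elm: E = 10.20, α = 4.48, σ_y = 53.16 → σ = 8.23 MPa, n = 6.46
  alloy steel: E = 200.0, α = 12.7, σ_y = 952.0 → σ = 457 MPa, n = 2.08
  gray cast iron: E = 131.8, α = 11.8, σ_y = 124.8 → σ = 280 MPa, n = 0.446
Gray cast iron has the lowest safety factor, n = 0.446.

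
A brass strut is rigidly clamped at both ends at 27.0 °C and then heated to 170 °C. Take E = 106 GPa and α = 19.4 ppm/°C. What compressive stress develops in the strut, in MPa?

294 MPa

ΔT = 143.0 K. Constrained thermal stress σ = E·α·ΔT = 106.0×10³ MPa × 19.4×10⁻⁶ × 143.0 = 294 MPa (compressive).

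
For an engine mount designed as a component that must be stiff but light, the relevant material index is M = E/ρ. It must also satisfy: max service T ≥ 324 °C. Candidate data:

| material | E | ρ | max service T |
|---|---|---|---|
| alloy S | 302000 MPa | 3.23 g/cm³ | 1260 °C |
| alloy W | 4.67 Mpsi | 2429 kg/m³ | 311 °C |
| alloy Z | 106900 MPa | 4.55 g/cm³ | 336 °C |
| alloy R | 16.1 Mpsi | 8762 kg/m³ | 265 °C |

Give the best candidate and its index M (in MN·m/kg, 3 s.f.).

Screen on constraints: max service T ≥ 324 °C. Survivors: alloy S, alloy Z.
In SI units:
  alloy S: E = 302.0 GPa, ρ = 3230 kg/m³
  alloy Z: E = 106.9 GPa, ρ = 4550 kg/m³
  alloy S: M = 93.5 MN·m/kg
  alloy Z: M = 23.5 MN·m/kg
The maximum is for alloy S.

alloy S, M = 93.5 MN·m/kg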